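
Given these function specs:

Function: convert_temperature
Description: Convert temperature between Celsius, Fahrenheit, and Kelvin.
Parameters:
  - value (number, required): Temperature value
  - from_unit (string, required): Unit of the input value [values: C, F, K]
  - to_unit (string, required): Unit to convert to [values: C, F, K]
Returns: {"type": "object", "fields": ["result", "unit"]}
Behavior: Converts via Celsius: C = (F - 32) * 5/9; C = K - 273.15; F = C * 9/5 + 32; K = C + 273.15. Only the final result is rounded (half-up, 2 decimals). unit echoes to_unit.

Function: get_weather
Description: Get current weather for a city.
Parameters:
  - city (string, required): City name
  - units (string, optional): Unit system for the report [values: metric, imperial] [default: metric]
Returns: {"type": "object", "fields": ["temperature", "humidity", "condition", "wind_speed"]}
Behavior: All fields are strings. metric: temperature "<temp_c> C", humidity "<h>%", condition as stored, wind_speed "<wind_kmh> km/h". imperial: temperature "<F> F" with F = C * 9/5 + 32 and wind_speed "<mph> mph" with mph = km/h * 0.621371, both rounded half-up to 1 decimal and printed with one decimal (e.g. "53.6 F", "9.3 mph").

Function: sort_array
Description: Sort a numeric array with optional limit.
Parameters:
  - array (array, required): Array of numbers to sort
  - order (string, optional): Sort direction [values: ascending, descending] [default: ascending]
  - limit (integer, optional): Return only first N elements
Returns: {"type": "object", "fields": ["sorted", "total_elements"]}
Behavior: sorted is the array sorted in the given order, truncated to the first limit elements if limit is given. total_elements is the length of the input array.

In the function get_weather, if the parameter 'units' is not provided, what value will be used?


The get_weather spec declares:
  - units (string, optional): Unit system for the report [values: metric, imperial] [default: metric]
Default:
metric


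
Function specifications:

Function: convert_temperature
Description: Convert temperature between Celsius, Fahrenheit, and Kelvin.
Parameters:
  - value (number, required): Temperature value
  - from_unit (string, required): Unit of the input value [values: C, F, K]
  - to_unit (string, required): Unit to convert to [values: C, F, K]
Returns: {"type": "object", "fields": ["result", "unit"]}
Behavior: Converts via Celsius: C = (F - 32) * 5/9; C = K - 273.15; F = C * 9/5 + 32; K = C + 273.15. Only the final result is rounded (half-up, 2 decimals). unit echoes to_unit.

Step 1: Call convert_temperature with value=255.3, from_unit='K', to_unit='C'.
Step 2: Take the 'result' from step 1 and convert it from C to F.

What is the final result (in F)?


Step 1: convert_temperature(value=255.3, from_unit=K, to_unit=C)
  To C: 255.3 - 273.15 = -17.85
  Target is C: -17.85
  Round to 2 decimals: -17.85
  -> result = -17.85 C
Step 2: convert_temperature(value=-17.85, from_unit=C, to_unit=F)
  Input already in C: -17.85
  To F: -17.85 * 9/5 + 32 = -0.13
  Round to 2 decimals: -0.13
  -> result = -0.13 F
-0.13 F


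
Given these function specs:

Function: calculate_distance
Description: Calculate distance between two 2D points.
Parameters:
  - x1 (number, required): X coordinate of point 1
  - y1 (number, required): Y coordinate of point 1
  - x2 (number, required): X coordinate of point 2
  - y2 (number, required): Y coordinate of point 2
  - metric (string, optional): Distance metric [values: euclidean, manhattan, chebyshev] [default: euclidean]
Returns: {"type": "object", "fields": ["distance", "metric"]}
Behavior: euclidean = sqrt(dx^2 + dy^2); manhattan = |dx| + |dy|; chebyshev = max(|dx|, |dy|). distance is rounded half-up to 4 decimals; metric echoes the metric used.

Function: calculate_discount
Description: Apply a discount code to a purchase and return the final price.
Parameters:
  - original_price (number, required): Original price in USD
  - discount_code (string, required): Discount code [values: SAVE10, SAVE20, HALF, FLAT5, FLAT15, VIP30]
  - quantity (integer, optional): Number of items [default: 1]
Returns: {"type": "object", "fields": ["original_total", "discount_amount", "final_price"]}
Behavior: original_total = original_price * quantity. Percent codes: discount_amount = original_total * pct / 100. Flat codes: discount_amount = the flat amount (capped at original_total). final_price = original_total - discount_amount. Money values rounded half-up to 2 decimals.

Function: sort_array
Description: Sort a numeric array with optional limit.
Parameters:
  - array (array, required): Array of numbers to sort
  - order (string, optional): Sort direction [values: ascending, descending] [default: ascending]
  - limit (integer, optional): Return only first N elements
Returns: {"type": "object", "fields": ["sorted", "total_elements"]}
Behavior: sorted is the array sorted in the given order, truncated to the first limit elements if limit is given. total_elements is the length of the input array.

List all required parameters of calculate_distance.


Parameters of calculate_distance and their required/optional flag:
  x1: required
  y1: required
  x2: required
  y2: required
  metric: optional
x1, x2, y1, y2


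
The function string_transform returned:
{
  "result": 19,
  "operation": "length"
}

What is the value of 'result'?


19


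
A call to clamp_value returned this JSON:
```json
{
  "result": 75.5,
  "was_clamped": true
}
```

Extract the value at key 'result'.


75.5


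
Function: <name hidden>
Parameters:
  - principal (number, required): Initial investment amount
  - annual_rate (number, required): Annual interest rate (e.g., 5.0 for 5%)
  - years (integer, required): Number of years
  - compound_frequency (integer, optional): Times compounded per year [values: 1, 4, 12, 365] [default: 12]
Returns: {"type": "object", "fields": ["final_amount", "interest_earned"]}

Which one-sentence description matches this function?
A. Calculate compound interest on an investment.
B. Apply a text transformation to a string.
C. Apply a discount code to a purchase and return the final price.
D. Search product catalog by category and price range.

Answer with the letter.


Parameters principal, annual_rate, years, compound_frequency and return ["final_amount", "interest_earned"] fit: Calculate compound interest on an investment.
A


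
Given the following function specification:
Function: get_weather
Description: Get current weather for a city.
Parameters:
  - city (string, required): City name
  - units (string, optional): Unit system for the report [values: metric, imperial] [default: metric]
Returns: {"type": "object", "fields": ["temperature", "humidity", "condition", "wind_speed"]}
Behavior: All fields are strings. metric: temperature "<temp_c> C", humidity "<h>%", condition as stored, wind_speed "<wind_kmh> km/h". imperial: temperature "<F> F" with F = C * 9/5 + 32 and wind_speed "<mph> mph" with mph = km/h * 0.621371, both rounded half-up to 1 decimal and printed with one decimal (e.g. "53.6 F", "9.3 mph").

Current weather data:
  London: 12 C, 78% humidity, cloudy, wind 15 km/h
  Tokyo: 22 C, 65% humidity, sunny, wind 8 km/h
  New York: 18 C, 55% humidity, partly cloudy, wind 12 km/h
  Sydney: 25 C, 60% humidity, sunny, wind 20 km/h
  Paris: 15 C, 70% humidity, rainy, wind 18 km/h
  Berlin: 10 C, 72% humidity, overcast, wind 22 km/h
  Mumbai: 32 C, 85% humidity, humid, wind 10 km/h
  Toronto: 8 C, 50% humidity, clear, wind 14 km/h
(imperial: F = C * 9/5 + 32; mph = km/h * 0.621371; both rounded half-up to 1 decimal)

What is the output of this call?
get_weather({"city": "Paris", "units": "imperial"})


Paris record: 15 C, 70%, rainy, 18 km/h
imperial: temperature = 15 * 9/5 + 32 = 59 -> 59.0 F
imperial: wind_speed = 18 * 0.621371 = 11.184678 -> 11.2 mph
Output:
{"temperature": "59.0 F", "humidity": "70%", "condition": "rainy", "wind_speed": "11.2 mph"}


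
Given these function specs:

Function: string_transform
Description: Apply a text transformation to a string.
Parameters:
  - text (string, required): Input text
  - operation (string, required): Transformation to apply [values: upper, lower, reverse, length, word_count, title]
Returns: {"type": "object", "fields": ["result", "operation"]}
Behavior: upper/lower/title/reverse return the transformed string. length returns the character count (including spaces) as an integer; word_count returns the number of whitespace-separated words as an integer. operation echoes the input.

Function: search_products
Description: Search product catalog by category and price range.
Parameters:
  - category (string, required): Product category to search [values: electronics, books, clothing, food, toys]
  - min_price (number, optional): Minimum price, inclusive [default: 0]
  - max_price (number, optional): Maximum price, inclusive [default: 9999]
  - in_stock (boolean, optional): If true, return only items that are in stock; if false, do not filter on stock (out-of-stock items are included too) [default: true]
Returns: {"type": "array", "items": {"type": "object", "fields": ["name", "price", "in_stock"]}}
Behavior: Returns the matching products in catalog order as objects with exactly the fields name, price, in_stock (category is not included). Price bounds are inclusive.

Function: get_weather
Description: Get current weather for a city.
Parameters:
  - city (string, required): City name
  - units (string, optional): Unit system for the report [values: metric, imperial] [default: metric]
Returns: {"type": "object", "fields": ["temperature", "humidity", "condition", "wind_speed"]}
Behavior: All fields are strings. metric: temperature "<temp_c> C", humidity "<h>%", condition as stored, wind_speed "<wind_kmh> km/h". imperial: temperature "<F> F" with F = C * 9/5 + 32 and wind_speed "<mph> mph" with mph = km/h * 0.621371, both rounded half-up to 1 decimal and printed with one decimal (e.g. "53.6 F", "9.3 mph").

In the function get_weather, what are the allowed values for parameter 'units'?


The get_weather spec declares:
  - units (string, optional): Unit system for the report [values: metric, imperial] [default: metric]
Allowed values:
metric, imperial


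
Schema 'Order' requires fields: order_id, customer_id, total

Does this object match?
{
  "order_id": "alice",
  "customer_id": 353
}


Checking required fields...
Missing: total
Invalid - missing required field 'total'


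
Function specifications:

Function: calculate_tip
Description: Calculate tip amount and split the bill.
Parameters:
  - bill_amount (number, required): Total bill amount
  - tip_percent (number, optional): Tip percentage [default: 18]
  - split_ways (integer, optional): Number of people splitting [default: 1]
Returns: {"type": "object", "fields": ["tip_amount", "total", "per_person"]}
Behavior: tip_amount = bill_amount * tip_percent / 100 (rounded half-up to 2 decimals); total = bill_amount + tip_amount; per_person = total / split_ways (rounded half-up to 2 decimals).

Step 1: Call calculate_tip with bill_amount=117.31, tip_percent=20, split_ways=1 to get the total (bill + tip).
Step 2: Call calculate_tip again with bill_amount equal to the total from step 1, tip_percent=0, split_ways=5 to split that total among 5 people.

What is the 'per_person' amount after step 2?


Step 1: calculate_tip(bill_amount=117.31, tip_percent=20, split_ways=1)
  tip_amount = 117.31 * 20/100 = 23.462 -> 23.46
  total = 117.31 + 23.46 = 140.77
  per_person = 140.77 / 1 = 140.77 -> 140.77
  -> total = 140.77
Step 2: calculate_tip(bill_amount=140.77, tip_percent=0, split_ways=5)
  tip_amount = 140.77 * 0/100 = 0 -> 0.00
  total = 140.77 + 0.00 = 140.77
  per_person = 140.77 / 5 = 28.154 -> 28.15
  -> per_person = 28.15
$28.15


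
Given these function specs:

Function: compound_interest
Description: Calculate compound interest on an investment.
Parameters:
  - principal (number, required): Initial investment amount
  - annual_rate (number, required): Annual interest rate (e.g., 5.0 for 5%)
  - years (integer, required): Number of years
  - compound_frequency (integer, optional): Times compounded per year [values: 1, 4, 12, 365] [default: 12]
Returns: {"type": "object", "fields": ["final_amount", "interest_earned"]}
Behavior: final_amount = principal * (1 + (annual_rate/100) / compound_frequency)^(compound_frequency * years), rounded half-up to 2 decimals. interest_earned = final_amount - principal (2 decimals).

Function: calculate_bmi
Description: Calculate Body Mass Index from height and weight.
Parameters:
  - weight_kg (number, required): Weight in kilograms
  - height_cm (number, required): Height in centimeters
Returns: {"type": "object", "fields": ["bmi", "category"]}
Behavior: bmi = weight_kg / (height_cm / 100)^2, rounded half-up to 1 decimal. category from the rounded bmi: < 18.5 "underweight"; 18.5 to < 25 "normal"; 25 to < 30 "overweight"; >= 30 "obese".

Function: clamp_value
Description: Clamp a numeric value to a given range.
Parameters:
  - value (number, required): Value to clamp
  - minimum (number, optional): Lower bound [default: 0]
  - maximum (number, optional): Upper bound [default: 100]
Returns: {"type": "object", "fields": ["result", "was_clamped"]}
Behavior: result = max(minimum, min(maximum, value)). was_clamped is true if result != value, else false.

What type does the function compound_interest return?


The compound_interest spec declares Returns: {"type": "object", "fields": ["final_amount", "interest_earned"]}
Type:
object


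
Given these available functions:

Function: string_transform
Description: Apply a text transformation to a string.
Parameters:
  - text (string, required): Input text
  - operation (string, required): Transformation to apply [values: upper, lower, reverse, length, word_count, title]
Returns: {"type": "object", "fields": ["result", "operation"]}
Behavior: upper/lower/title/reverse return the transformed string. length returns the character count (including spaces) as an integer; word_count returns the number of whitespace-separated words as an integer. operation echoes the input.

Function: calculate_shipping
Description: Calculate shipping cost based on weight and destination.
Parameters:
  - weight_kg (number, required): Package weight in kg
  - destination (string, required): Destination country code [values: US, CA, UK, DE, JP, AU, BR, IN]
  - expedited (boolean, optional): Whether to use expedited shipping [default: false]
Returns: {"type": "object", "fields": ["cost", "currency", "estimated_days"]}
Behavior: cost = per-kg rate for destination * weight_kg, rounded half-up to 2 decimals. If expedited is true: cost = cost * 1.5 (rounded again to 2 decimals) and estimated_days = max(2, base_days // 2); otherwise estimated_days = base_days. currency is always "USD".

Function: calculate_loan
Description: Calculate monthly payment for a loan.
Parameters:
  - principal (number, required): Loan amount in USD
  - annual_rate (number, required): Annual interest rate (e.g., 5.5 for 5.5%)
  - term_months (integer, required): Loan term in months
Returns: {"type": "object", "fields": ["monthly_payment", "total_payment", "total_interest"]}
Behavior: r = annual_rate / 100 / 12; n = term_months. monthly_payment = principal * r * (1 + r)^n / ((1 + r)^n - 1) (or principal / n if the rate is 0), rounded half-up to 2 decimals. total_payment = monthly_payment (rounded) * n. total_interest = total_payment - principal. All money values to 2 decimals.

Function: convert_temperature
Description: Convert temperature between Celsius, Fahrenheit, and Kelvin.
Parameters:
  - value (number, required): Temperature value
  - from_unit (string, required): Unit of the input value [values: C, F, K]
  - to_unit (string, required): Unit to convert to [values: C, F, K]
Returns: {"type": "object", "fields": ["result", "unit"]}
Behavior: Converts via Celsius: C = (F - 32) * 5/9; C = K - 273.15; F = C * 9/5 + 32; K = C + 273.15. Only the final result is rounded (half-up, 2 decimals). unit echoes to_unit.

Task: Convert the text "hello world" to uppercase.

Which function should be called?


The task needs a function whose description is: Apply a text transformation to a string.
string_transform


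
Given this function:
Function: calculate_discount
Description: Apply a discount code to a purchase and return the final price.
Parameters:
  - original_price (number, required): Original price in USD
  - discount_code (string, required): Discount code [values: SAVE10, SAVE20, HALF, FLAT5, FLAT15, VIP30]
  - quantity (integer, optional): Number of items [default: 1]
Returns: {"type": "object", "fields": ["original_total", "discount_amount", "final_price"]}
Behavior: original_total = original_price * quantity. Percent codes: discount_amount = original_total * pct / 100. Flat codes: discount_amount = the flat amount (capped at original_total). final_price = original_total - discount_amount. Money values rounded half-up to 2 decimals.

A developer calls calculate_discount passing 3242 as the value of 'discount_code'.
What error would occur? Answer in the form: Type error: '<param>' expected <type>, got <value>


Spec: 'discount_code' is declared as string; 3242 is an integer.
Type error: 'discount_code' expected string, got 3242


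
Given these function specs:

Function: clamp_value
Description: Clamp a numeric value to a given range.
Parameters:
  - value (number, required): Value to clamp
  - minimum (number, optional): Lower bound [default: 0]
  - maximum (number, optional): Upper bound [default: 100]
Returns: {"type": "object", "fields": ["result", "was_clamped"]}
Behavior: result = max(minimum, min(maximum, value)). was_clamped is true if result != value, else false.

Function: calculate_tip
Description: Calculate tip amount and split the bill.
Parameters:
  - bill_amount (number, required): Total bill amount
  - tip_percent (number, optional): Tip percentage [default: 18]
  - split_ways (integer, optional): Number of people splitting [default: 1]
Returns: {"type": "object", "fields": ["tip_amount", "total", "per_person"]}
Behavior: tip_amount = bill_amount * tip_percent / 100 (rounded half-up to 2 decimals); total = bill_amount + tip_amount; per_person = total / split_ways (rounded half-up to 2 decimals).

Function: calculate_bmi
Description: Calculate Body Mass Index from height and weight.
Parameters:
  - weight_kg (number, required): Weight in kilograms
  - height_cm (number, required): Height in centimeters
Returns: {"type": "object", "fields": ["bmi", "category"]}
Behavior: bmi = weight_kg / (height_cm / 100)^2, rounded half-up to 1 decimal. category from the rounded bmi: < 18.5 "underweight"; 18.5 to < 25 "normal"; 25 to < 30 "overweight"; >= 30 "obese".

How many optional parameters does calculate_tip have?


Parameters of calculate_tip: bill_amount (required), tip_percent (optional), split_ways (optional)
Optional count:
2


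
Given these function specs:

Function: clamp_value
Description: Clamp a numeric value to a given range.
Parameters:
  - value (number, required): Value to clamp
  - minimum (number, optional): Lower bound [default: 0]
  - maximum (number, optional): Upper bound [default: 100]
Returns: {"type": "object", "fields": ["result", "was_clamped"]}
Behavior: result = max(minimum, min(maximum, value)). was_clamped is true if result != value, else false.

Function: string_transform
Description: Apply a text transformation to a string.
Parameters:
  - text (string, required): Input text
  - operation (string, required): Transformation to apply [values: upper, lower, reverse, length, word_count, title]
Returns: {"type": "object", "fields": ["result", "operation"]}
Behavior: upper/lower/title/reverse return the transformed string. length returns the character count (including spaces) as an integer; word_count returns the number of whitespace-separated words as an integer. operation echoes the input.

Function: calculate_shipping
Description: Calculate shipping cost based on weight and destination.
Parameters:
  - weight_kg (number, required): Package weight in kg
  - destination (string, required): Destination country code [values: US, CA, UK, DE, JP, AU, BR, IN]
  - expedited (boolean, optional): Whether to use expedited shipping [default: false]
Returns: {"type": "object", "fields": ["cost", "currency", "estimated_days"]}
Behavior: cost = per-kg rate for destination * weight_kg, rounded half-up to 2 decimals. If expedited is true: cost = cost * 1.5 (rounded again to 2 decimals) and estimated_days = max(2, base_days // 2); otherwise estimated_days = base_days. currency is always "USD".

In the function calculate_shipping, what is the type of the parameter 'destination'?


The calculate_shipping spec declares:
  - destination (string, required): Destination country code [values: US, CA, UK, DE, JP, AU, BR, IN]
Type:
string


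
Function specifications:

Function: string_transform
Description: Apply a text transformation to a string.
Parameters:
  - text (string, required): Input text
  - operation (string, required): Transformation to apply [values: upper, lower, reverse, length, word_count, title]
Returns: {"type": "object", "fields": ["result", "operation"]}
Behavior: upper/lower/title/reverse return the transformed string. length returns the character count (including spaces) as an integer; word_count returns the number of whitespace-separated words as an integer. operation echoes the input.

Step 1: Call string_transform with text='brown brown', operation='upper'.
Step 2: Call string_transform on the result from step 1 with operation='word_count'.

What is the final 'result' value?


Step 1: string_transform(text='brown brown', operation='upper')
  -> result = 'BROWN BROWN'
Step 2: string_transform(text='BROWN BROWN', operation='word_count')
  words: BROWN, BROWN -> 2
  -> result = 2
2


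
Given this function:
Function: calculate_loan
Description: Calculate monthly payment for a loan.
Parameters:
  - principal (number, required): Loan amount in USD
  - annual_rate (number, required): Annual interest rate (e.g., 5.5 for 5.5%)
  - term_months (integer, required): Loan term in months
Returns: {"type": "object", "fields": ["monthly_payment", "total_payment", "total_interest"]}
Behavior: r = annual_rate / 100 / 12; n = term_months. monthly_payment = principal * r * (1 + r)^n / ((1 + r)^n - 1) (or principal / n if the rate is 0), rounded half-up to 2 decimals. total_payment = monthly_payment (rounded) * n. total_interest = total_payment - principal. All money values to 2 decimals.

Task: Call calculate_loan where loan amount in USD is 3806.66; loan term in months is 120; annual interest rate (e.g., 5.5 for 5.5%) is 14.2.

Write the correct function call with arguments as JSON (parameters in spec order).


Mapping each described value to its parameter name:
  'Loan amount in USD' -> principal = 3806.66
  'Loan term in months' -> term_months = 120
  'Annual interest rate (e.g., 5.5 for 5.5%)' -> annual_rate = 14.2
calculate_loan({"principal": 3806.66, "annual_rate": 14.2, "term_months": 120})


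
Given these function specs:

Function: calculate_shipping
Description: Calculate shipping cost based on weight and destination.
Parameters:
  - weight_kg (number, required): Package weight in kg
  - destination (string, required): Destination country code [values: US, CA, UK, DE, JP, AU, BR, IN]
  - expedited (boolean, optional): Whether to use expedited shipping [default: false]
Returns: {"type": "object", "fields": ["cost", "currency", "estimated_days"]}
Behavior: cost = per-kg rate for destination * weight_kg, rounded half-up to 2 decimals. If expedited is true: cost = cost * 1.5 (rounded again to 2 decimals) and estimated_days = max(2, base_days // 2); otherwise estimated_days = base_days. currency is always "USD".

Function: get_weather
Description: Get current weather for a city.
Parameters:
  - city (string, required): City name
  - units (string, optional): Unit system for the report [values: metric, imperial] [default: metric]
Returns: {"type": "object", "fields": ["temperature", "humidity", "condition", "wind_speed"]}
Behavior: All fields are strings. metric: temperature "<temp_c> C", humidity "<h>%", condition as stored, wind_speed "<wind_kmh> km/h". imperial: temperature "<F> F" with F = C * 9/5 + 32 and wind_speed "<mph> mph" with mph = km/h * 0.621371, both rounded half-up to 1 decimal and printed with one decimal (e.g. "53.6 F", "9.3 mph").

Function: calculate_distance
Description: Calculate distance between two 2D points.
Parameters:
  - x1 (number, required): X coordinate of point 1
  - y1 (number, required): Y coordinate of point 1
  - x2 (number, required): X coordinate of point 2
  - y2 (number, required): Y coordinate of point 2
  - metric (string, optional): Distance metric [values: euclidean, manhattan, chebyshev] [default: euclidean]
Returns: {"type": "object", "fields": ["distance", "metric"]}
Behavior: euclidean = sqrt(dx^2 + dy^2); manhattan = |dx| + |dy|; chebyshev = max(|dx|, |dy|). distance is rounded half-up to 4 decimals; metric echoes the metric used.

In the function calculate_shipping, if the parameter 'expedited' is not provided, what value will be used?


The calculate_shipping spec declares:
  - expedited (boolean, optional): Whether to use expedited shipping [default: false]
Default:
false


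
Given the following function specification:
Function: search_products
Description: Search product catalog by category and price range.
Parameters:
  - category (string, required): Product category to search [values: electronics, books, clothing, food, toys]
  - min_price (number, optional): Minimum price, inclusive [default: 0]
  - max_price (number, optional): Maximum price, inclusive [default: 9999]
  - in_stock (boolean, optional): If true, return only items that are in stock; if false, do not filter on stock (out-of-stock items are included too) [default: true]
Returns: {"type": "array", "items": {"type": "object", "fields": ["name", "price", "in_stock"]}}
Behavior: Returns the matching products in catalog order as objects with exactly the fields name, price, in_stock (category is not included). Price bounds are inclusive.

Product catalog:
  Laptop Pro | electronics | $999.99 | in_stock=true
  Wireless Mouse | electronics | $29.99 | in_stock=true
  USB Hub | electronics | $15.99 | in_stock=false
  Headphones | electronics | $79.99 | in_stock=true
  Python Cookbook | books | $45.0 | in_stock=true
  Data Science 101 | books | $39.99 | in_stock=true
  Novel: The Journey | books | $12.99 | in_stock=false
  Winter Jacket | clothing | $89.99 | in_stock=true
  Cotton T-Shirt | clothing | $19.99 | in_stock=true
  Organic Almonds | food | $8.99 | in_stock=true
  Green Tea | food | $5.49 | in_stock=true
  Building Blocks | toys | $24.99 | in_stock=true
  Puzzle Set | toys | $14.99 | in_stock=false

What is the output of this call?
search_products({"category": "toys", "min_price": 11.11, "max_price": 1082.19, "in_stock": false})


Filter: category=toys, 11.11 <= price <= 1082.19, in_stock=false so stock is not filtered
  Building Blocks ($24.99): keep
  Puzzle Set ($14.99): keep
Output:
[{"name": "Building Blocks", "price": 24.99, "in_stock": true}, {"name": "Puzzle Set", "price": 14.99, "in_stock": false}]


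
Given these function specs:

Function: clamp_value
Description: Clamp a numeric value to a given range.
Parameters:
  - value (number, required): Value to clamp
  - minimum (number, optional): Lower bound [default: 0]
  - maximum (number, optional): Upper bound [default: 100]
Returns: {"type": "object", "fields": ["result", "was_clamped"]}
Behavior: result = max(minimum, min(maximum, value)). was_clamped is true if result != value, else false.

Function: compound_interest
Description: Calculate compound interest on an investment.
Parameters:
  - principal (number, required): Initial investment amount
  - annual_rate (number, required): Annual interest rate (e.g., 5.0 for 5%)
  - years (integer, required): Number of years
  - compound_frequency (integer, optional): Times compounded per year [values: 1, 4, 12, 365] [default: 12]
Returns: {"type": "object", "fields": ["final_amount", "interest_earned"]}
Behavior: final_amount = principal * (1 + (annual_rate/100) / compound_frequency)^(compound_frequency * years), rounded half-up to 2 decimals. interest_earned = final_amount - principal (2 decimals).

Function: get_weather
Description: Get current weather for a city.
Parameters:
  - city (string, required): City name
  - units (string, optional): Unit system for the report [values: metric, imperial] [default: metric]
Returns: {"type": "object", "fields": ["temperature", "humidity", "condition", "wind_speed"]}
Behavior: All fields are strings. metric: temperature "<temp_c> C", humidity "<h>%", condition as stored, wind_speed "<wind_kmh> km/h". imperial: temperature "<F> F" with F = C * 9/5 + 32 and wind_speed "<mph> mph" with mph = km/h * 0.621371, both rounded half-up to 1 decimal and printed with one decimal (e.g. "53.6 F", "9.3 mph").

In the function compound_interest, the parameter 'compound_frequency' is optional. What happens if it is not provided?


The compound_interest spec declares:
  - compound_frequency (integer, optional): Times compounded per year [values: 1, 4, 12, 365] [default: 12]
It defaults to 12


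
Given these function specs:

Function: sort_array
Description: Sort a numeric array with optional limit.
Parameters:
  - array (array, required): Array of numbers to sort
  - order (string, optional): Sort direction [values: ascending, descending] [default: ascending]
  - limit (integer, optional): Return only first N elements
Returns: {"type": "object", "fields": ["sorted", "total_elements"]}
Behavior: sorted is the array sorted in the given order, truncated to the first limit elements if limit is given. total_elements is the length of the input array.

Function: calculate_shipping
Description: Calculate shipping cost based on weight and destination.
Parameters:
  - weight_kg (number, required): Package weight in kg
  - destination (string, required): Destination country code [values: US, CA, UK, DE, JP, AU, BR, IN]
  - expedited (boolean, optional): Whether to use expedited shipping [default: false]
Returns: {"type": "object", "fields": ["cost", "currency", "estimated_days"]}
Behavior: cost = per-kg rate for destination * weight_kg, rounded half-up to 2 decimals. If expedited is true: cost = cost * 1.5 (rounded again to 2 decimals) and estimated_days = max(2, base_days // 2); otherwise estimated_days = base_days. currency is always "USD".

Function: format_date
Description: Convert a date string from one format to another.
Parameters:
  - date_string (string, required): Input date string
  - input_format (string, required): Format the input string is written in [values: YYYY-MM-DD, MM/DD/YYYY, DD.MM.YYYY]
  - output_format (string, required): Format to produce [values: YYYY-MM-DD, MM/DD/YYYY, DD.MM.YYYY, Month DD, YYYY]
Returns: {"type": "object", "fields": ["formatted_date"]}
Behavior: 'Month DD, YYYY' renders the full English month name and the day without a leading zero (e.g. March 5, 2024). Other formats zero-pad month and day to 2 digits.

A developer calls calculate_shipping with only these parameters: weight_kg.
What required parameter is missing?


Required parameters: weight_kg, destination
Provided: weight_kg
Missing: destination
destination


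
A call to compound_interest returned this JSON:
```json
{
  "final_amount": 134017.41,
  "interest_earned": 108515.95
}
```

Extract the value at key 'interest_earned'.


108515.95


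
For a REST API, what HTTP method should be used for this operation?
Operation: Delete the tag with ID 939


GET = read, POST = create, PUT = update/replace, DELETE = remove
This operation is a removal.
DELETE


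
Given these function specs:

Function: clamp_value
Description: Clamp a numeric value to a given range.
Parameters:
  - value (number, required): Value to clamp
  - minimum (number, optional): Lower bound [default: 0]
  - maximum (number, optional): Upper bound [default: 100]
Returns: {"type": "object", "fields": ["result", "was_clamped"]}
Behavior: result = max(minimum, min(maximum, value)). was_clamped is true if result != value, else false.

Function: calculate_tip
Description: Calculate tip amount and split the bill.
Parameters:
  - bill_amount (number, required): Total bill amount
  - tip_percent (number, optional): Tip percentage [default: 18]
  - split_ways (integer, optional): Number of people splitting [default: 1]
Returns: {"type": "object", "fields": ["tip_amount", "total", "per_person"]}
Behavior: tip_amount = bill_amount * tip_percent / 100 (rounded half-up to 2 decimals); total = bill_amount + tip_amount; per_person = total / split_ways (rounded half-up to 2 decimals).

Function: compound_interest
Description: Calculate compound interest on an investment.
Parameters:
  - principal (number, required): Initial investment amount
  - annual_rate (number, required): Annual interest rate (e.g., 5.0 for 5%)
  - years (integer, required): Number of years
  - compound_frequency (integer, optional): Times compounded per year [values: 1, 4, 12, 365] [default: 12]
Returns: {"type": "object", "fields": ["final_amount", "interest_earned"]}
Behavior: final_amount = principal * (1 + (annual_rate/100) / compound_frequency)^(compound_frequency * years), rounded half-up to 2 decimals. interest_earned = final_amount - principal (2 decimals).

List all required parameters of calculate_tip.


Parameters of calculate_tip and their required/optional flag:
  bill_amount: required
  tip_percent: optional
  split_ways: optional
bill_amount


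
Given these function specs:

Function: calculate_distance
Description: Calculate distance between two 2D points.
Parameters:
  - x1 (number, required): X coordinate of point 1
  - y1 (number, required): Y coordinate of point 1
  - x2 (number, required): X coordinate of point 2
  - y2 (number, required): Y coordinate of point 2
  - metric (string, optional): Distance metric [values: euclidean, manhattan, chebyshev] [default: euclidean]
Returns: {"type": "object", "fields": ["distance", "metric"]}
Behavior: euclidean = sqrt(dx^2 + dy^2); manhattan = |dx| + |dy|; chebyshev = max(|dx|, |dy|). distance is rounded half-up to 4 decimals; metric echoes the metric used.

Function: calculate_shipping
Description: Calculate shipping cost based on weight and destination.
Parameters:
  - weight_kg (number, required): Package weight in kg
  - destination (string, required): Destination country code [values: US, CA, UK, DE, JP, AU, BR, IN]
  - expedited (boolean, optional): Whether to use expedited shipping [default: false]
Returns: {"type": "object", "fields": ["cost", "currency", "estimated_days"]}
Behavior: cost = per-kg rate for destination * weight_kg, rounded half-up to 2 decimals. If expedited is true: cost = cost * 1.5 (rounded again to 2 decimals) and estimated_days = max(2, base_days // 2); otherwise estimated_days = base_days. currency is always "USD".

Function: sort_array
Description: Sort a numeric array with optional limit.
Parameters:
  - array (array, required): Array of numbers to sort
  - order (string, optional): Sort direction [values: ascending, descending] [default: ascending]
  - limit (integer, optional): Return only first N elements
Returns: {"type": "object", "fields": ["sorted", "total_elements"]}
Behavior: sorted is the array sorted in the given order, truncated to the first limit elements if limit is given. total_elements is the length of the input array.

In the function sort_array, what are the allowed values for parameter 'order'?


The sort_array spec declares:
  - order (string, optional): Sort direction [values: ascending, descending] [default: ascending]
Allowed values:
ascending, descending


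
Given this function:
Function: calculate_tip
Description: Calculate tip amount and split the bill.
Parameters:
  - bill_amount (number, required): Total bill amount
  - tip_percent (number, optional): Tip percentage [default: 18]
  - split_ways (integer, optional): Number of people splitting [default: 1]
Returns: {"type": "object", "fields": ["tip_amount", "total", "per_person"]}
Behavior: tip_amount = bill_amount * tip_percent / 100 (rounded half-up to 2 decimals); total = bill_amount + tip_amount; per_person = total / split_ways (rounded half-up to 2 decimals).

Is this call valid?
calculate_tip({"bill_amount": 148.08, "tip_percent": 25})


Checking all required parameters present and types match... All valid.
Valid


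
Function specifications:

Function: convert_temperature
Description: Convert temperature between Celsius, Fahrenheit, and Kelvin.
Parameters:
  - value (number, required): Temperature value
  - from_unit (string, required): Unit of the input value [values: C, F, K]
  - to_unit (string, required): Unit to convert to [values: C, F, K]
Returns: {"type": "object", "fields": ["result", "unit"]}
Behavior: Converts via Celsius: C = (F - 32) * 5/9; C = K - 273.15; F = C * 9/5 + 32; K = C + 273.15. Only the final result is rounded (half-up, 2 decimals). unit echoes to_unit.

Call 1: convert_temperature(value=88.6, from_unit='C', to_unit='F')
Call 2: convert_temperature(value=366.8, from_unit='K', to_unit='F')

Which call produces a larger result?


Call 1:
  Input already in C: 88.6
  To F: 88.6 * 9/5 + 32 = 191.48
  Round to 2 decimals: 191.48
  -> 191.48 F
Call 2:
  To C: 366.8 - 273.15 = 93.65
  To F: 93.65 * 9/5 + 32 = 200.57
  Round to 2 decimals: 200.57
  -> 200.57 F
Call 2 (200.57 F)


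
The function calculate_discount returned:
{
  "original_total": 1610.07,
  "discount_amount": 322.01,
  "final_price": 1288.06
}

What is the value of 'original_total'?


1610.07


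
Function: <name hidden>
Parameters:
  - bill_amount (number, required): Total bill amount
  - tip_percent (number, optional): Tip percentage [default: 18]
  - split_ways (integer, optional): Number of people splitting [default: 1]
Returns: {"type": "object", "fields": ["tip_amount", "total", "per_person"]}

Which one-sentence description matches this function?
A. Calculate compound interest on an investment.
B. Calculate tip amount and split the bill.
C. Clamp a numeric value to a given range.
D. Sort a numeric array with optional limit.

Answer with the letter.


Parameters bill_amount, tip_percent, split_ways and return ["tip_amount", "total", "per_person"] fit: Calculate tip amount and split the bill.
B


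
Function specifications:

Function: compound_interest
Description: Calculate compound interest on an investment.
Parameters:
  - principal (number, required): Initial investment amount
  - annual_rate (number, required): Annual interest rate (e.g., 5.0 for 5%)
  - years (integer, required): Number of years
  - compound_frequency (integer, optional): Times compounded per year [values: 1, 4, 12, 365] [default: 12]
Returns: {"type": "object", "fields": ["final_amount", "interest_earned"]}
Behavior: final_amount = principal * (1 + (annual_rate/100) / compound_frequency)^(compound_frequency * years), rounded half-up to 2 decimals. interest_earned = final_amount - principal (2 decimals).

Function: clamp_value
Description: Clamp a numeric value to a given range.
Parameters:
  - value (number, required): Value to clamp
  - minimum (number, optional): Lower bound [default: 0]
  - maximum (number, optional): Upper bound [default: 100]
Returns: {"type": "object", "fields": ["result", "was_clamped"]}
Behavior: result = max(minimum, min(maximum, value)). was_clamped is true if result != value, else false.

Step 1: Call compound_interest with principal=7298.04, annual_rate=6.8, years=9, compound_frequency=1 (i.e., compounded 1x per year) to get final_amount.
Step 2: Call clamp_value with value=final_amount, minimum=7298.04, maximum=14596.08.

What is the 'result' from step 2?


Step 1: compound_interest
  rate per period = 6.8/100/1 = 0.068 (keep full precision); periods = 1 * 9 = 9
  (1 + 0.068)^9 = 1.80776209
  final_amount = 7298.04 * 1.80776209 = 13193.120029 -> 13193.12
  interest_earned = 13193.12 - 7298.04 = 5895.08
  -> final_amount = 13193.12
Step 2: clamp_value(value=13193.12, minimum=7298.04, maximum=14596.08)
  result = max(7298.04, min(14596.08, 13193.12)) = max(7298.04, 13193.12) = 13193.12
  was_clamped = (13193.12 != 13193.12) = false
  -> result = 13193.12
13193.12


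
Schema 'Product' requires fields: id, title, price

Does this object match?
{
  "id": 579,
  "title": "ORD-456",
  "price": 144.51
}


Checking required fields... All present.
Valid - all required fields present
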